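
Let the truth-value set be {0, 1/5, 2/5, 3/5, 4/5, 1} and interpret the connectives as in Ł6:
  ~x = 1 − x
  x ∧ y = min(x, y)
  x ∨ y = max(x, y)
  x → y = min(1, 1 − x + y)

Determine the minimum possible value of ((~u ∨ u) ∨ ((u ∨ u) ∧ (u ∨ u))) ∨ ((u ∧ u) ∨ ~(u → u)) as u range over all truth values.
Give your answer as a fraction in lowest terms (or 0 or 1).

Take u = 2/5:
~u = ~2/5 = 3/5
~u ∨ u = 3/5 ∨ 2/5 = 3/5
u ∨ u = 2/5 ∨ 2/5 = 2/5
u ∨ u = 2/5 ∨ 2/5 = 2/5
(u ∨ u) ∧ (u ∨ u) = 2/5 ∧ 2/5 = 2/5
(~u ∨ u) ∨ ((u ∨ u) ∧ (u ∨ u)) = 3/5 ∨ 2/5 = 3/5
u ∧ u = 2/5 ∧ 2/5 = 2/5
u → u = 2/5 → 2/5 = 1
~(u → u) = ~1 = 0
(u ∧ u) ∨ ~(u → u) = 2/5 ∨ 0 = 2/5
((~u ∨ u) ∨ ((u ∨ u) ∧ (u ∨ u))) ∨ ((u ∧ u) ∨ ~(u → u)) = 3/5 ∨ 2/5 = 3/5
No assignment yields a value below 3/5, so this is the minimum.

3/5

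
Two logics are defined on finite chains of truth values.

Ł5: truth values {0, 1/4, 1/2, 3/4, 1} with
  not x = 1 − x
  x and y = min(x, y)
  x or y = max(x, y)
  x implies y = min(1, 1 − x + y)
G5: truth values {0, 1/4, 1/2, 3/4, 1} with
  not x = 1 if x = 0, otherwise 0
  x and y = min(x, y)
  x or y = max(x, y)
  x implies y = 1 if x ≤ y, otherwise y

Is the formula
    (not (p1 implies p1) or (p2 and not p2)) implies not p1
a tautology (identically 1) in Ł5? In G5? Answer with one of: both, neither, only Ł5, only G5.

In Ł5: at p1 = 3/4, p2 = 1/2 the value is 3/4 — not a tautology.
In G5: every assignment gives 1 — tautology.

only G5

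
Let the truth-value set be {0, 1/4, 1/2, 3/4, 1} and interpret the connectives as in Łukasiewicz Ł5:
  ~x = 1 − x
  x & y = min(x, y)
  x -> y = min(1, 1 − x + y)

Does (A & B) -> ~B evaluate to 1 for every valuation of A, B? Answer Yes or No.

Counterexample: take A = 1/4, B = 1.
A & B = 1/4 & 1 = 1/4
~B = ~1 = 0
(A & B) -> ~B = 1/4 -> 0 = 3/4
This gives 3/4 ≠ 1.

No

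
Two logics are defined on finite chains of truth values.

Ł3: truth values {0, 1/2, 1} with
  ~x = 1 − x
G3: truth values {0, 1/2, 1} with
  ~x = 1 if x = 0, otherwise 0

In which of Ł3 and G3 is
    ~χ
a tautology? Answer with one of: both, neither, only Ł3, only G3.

neither

In Ł3: at χ = 1/2 the value is 1/2 — not a tautology.
In G3: at χ = 1/2 the value is 0 — not a tautology.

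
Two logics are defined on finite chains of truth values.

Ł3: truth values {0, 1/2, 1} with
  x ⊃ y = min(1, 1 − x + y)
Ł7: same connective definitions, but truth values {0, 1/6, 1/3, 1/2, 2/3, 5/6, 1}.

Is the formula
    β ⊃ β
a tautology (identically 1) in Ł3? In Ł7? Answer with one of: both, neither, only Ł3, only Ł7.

both

In Ł3: every assignment gives 1 — tautology.
In Ł7: every assignment gives 1 — tautology.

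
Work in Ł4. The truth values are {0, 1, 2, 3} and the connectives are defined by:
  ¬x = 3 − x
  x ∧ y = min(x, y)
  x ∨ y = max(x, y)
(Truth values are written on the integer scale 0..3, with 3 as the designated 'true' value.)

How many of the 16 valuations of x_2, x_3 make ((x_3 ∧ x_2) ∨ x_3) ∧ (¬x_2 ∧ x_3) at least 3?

x_2 = 0, x_3 = 0 ↦ 0  <
x_2 = 0, x_3 = 1 ↦ 1  <
x_2 = 0, x_3 = 2 ↦ 2  <
x_2 = 0, x_3 = 3 ↦ 3  ≥
x_2 = 1, x_3 = 0 ↦ 0  <
x_2 = 1, x_3 = 1 ↦ 1  <
x_2 = 1, x_3 = 2 ↦ 2  <
x_2 = 1, x_3 = 3 ↦ 2  <
x_2 = 2, x_3 = 0 ↦ 0  <
x_2 = 2, x_3 = 1 ↦ 1  <
x_2 = 2, x_3 = 2 ↦ 1  <
x_2 = 2, x_3 = 3 ↦ 1  <
x_2 = 3, x_3 = 0 ↦ 0  <
x_2 = 3, x_3 = 1 ↦ 0  <
x_2 = 3, x_3 = 2 ↦ 0  <
x_2 = 3, x_3 = 3 ↦ 0  <
So 1 of the 16 assignments meets the threshold.

1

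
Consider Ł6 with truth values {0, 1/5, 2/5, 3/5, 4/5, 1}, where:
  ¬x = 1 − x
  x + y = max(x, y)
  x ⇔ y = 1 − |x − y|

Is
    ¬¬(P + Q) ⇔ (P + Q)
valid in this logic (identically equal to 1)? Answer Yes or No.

At P = 1/5, Q = 2/5, for instance:
P + Q = 1/5 + 2/5 = 2/5
¬(P + Q) = ¬2/5 = 3/5
¬¬(P + Q) = ¬3/5 = 2/5
¬¬(P + Q) ⇔ (P + Q) = 2/5 ⇔ 2/5 = 1
and checking the remaining 35 assignments likewise gives ≥ 1 in every case.

Yes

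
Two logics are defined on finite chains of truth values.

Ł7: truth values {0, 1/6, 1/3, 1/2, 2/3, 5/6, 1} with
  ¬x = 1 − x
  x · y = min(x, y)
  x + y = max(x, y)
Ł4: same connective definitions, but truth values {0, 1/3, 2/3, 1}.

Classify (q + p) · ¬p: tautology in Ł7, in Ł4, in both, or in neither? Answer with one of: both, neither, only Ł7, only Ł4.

In Ł7: at p = 0, q = 0 the value is 0 — not a tautology.
In Ł4: at p = 0, q = 0 the value is 0 — not a tautology.

neither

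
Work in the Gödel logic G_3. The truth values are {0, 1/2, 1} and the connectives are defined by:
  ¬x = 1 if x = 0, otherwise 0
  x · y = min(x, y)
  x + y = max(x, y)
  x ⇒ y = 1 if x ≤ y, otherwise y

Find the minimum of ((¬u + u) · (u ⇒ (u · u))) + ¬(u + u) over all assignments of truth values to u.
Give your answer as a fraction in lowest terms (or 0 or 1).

Take u = 1/2:
¬u = ¬1/2 = 0
¬u + u = 0 + 1/2 = 1/2
u · u = 1/2 · 1/2 = 1/2
u ⇒ (u · u) = 1/2 ⇒ 1/2 = 1
(¬u + u) · (u ⇒ (u · u)) = 1/2 · 1 = 1/2
u + u = 1/2 + 1/2 = 1/2
¬(u + u) = ¬1/2 = 0
((¬u + u) · (u ⇒ (u · u))) + ¬(u + u) = 1/2 + 0 = 1/2
No assignment yields a value below 1/2, so this is the minimum.

1/2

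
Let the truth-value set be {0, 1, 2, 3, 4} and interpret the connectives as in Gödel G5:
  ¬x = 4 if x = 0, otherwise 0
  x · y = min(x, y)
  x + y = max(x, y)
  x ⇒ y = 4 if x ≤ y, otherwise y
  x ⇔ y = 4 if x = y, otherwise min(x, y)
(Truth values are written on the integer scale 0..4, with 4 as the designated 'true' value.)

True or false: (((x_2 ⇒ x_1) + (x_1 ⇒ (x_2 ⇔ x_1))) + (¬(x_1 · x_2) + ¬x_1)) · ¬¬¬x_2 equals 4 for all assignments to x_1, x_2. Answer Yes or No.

No

Counterexample: take x_1 = 0, x_2 = 1.
x_2 ⇒ x_1 = 1 ⇒ 0 = 0
x_2 ⇔ x_1 = 1 ⇔ 0 = 0
x_1 ⇒ (x_2 ⇔ x_1) = 0 ⇒ 0 = 4
(x_2 ⇒ x_1) + (x_1 ⇒ (x_2 ⇔ x_1)) = 0 + 4 = 4
x_1 · x_2 = 0 · 1 = 0
¬(x_1 · x_2) = ¬0 = 4
¬x_1 = ¬0 = 4
¬(x_1 · x_2) + ¬x_1 = 4 + 4 = 4
((x_2 ⇒ x_1) + (x_1 ⇒ (x_2 ⇔ x_1))) + (¬(x_1 · x_2) + ¬x_1) = 4 + 4 = 4
¬x_2 = ¬1 = 0
¬¬x_2 = ¬0 = 4
¬¬¬x_2 = ¬4 = 0
(((x_2 ⇒ x_1) + (x_1 ⇒ (x_2 ⇔ x_1))) + (¬(x_1 · x_2) + ¬x_1)) · ¬¬¬x_2 = 4 · 0 = 0
This gives 0 ≠ 4.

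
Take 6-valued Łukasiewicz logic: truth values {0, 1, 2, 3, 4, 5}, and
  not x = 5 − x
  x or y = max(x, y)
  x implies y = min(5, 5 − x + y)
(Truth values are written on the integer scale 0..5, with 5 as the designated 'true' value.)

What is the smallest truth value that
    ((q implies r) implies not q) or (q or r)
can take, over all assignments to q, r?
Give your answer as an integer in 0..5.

3

Take q = 2, r = 2:
q implies r = 2 implies 2 = 5
not q = not 2 = 3
(q implies r) implies not q = 5 implies 3 = 3
q or r = 2 or 2 = 2
((q implies r) implies not q) or (q or r) = 3 or 2 = 3
No assignment yields a value below 3, so this is the minimum.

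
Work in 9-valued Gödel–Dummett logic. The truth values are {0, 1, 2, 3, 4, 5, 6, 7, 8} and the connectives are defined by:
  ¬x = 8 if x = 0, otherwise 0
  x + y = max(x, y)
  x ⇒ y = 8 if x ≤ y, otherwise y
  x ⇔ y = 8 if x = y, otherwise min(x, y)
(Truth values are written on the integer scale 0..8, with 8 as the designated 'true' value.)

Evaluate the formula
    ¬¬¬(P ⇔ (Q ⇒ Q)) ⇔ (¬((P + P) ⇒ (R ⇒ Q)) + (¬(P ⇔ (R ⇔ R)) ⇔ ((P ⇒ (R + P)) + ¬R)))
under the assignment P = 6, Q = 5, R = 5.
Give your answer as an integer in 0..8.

8

Q ⇒ Q = 5 ⇒ 5 = 8
P ⇔ (Q ⇒ Q) = 6 ⇔ 8 = 6
¬(P ⇔ (Q ⇒ Q)) = ¬6 = 0
¬¬(P ⇔ (Q ⇒ Q)) = ¬0 = 8
¬¬¬(P ⇔ (Q ⇒ Q)) = ¬8 = 0
P + P = 6 + 6 = 6
R ⇒ Q = 5 ⇒ 5 = 8
(P + P) ⇒ (R ⇒ Q) = 6 ⇒ 8 = 8
¬((P + P) ⇒ (R ⇒ Q)) = ¬8 = 0
R ⇔ R = 5 ⇔ 5 = 8
P ⇔ (R ⇔ R) = 6 ⇔ 8 = 6
¬(P ⇔ (R ⇔ R)) = ¬6 = 0
R + P = 5 + 6 = 6
P ⇒ (R + P) = 6 ⇒ 6 = 8
¬R = ¬5 = 0
(P ⇒ (R + P)) + ¬R = 8 + 0 = 8
¬(P ⇔ (R ⇔ R)) ⇔ ((P ⇒ (R + P)) + ¬R) = 0 ⇔ 8 = 0
¬((P + P) ⇒ (R ⇒ Q)) + (¬(P ⇔ (R ⇔ R)) ⇔ ((P ⇒ (R + P)) + ¬R)) = 0 + 0 = 0
¬¬¬(P ⇔ (Q ⇒ Q)) ⇔ (¬((P + P) ⇒ (R ⇒ Q)) + (¬(P ⇔ (R ⇔ R)) ⇔ ((P ⇒ (R + P)) + ¬R))) = 0 ⇔ 0 = 8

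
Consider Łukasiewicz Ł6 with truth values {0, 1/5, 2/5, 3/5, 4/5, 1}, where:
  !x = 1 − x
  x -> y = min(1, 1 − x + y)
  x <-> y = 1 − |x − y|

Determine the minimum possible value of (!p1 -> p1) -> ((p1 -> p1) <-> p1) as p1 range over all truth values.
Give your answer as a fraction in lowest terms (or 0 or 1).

Take p1 = 2/5:
!p1 = !2/5 = 3/5
!p1 -> p1 = 3/5 -> 2/5 = 4/5
p1 -> p1 = 2/5 -> 2/5 = 1
(p1 -> p1) <-> p1 = 1 <-> 2/5 = 2/5
(!p1 -> p1) -> ((p1 -> p1) <-> p1) = 4/5 -> 2/5 = 3/5
No assignment yields a value below 3/5, so this is the minimum.

3/5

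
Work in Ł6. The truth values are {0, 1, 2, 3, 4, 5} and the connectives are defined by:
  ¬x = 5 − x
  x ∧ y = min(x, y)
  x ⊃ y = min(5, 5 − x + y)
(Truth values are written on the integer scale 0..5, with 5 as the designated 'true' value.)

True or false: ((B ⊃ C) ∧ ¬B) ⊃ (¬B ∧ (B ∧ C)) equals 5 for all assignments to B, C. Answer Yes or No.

No

Counterexample: take B = 0, C = 0.
B ⊃ C = 0 ⊃ 0 = 5
¬B = ¬0 = 5
(B ⊃ C) ∧ ¬B = 5 ∧ 5 = 5
¬B = ¬0 = 5
B ∧ C = 0 ∧ 0 = 0
¬B ∧ (B ∧ C) = 5 ∧ 0 = 0
((B ⊃ C) ∧ ¬B) ⊃ (¬B ∧ (B ∧ C)) = 5 ⊃ 0 = 0
This gives 0 ≠ 5.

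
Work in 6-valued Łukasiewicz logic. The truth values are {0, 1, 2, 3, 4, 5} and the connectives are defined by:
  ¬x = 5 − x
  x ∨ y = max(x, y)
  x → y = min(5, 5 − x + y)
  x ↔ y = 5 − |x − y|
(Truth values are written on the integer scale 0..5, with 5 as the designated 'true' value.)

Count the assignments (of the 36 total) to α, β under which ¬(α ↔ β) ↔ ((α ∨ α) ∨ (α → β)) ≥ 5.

value 5: 4 assignments (counts)
value 4: 6 assignments
value 3: 5 assignments
value 2: 9 assignments
value 1: 6 assignments
value 0: 6 assignments
So 4 of the 36 assignments meet the threshold.

4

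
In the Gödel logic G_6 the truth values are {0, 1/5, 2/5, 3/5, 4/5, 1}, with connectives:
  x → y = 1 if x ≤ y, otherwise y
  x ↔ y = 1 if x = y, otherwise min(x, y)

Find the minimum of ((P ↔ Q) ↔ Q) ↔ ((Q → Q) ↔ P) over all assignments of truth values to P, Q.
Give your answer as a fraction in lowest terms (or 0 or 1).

Take P = 1/5, Q = 0:
P ↔ Q = 1/5 ↔ 0 = 0
(P ↔ Q) ↔ Q = 0 ↔ 0 = 1
Q → Q = 0 → 0 = 1
(Q → Q) ↔ P = 1 ↔ 1/5 = 1/5
((P ↔ Q) ↔ Q) ↔ ((Q → Q) ↔ P) = 1 ↔ 1/5 = 1/5
No assignment yields a value below 1/5, so this is the minimum.

1/5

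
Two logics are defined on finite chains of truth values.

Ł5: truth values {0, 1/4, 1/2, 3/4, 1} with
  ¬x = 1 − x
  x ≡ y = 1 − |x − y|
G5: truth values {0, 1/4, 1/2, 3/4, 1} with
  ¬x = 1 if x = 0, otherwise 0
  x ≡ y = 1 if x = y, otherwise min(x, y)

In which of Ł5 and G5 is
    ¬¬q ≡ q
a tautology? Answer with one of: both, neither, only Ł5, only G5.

only Ł5

In Ł5: every assignment gives 1 — tautology.
In G5: at q = 1/4 the value is 1/4 — not a tautology.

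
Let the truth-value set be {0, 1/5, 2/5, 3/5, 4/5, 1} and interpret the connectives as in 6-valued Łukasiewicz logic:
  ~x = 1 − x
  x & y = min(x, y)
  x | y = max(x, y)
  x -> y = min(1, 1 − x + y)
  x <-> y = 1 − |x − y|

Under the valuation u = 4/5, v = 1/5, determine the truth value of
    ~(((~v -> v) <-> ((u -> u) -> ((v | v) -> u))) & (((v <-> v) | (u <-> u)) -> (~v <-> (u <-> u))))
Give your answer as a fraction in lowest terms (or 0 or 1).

~v = ~1/5 = 4/5
~v -> v = 4/5 -> 1/5 = 2/5
u -> u = 4/5 -> 4/5 = 1
v | v = 1/5 | 1/5 = 1/5
(v | v) -> u = 1/5 -> 4/5 = 1
(u -> u) -> ((v | v) -> u) = 1 -> 1 = 1
(~v -> v) <-> ((u -> u) -> ((v | v) -> u)) = 2/5 <-> 1 = 2/5
v <-> v = 1/5 <-> 1/5 = 1
u <-> u = 4/5 <-> 4/5 = 1
(v <-> v) | (u <-> u) = 1 | 1 = 1
~v = ~1/5 = 4/5
u <-> u = 4/5 <-> 4/5 = 1
~v <-> (u <-> u) = 4/5 <-> 1 = 4/5
((v <-> v) | (u <-> u)) -> (~v <-> (u <-> u)) = 1 -> 4/5 = 4/5
((~v -> v) <-> ((u -> u) -> ((v | v) -> u))) & (((v <-> v) | (u <-> u)) -> (~v <-> (u <-> u))) = 2/5 & 4/5 = 2/5
~(((~v -> v) <-> ((u -> u) -> ((v | v) -> u))) & (((v <-> v) | (u <-> u)) -> (~v <-> (u <-> u)))) = ~2/5 = 3/5

3/5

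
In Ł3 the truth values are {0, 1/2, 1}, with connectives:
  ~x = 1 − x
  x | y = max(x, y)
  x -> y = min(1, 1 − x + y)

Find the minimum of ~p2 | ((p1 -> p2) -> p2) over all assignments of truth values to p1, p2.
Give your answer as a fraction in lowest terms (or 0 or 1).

Take p1 = 0, p2 = 1/2:
~p2 = ~1/2 = 1/2
p1 -> p2 = 0 -> 1/2 = 1
(p1 -> p2) -> p2 = 1 -> 1/2 = 1/2
~p2 | ((p1 -> p2) -> p2) = 1/2 | 1/2 = 1/2
No assignment yields a value below 1/2, so this is the minimum.

1/2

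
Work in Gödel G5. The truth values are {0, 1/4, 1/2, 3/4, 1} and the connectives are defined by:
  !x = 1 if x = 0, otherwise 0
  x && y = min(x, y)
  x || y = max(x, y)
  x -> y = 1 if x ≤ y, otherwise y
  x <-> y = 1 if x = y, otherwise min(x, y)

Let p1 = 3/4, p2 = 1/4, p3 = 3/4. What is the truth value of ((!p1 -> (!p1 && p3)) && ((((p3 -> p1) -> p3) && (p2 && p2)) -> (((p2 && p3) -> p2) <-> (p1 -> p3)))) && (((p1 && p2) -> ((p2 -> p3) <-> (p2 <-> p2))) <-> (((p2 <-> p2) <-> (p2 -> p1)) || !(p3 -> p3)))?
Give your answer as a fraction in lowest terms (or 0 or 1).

!p1 = !3/4 = 0
!p1 = !3/4 = 0
!p1 && p3 = 0 && 3/4 = 0
!p1 -> (!p1 && p3) = 0 -> 0 = 1
p3 -> p1 = 3/4 -> 3/4 = 1
(p3 -> p1) -> p3 = 1 -> 3/4 = 3/4
p2 && p2 = 1/4 && 1/4 = 1/4
((p3 -> p1) -> p3) && (p2 && p2) = 3/4 && 1/4 = 1/4
p2 && p3 = 1/4 && 3/4 = 1/4
(p2 && p3) -> p2 = 1/4 -> 1/4 = 1
p1 -> p3 = 3/4 -> 3/4 = 1
((p2 && p3) -> p2) <-> (p1 -> p3) = 1 <-> 1 = 1
(((p3 -> p1) -> p3) && (p2 && p2)) -> (((p2 && p3) -> p2) <-> (p1 -> p3)) = 1/4 -> 1 = 1
(!p1 -> (!p1 && p3)) && ((((p3 -> p1) -> p3) && (p2 && p2)) -> (((p2 && p3) -> p2) <-> (p1 -> p3))) = 1 && 1 = 1
p1 && p2 = 3/4 && 1/4 = 1/4
p2 -> p3 = 1/4 -> 3/4 = 1
p2 <-> p2 = 1/4 <-> 1/4 = 1
(p2 -> p3) <-> (p2 <-> p2) = 1 <-> 1 = 1
(p1 && p2) -> ((p2 -> p3) <-> (p2 <-> p2)) = 1/4 -> 1 = 1
p2 <-> p2 = 1/4 <-> 1/4 = 1
p2 -> p1 = 1/4 -> 3/4 = 1
(p2 <-> p2) <-> (p2 -> p1) = 1 <-> 1 = 1
p3 -> p3 = 3/4 -> 3/4 = 1
!(p3 -> p3) = !1 = 0
((p2 <-> p2) <-> (p2 -> p1)) || !(p3 -> p3) = 1 || 0 = 1
((p1 && p2) -> ((p2 -> p3) <-> (p2 <-> p2))) <-> (((p2 <-> p2) <-> (p2 -> p1)) || !(p3 -> p3)) = 1 <-> 1 = 1
((!p1 -> (!p1 && p3)) && ((((p3 -> p1) -> p3) && (p2 && p2)) -> (((p2 && p3) -> p2) <-> (p1 -> p3)))) && (((p1 && p2) -> ((p2 -> p3) <-> (p2 <-> p2))) <-> (((p2 <-> p2) <-> (p2 -> p1)) || !(p3 -> p3))) = 1 && 1 = 1

1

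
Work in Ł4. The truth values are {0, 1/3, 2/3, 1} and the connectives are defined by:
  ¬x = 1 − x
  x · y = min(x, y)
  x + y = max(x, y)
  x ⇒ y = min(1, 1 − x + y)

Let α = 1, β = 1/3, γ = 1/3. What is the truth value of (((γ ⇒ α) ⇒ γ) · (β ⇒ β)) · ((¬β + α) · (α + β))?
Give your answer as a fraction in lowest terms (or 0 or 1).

1/3

γ ⇒ α = 1/3 ⇒ 1 = 1
(γ ⇒ α) ⇒ γ = 1 ⇒ 1/3 = 1/3
β ⇒ β = 1/3 ⇒ 1/3 = 1
((γ ⇒ α) ⇒ γ) · (β ⇒ β) = 1/3 · 1 = 1/3
¬β = ¬1/3 = 2/3
¬β + α = 2/3 + 1 = 1
α + β = 1 + 1/3 = 1
(¬β + α) · (α + β) = 1 · 1 = 1
(((γ ⇒ α) ⇒ γ) · (β ⇒ β)) · ((¬β + α) · (α + β)) = 1/3 · 1 = 1/3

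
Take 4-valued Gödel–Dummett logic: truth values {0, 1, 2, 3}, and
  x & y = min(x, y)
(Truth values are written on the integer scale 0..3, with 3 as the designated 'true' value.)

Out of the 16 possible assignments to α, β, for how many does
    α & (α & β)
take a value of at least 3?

1

α = 0, β = 0 ↦ 0  <
α = 0, β = 1 ↦ 0  <
α = 0, β = 2 ↦ 0  <
α = 0, β = 3 ↦ 0  <
α = 1, β = 0 ↦ 0  <
α = 1, β = 1 ↦ 1  <
α = 1, β = 2 ↦ 1  <
α = 1, β = 3 ↦ 1  <
α = 2, β = 0 ↦ 0  <
α = 2, β = 1 ↦ 1  <
α = 2, β = 2 ↦ 2  <
α = 2, β = 3 ↦ 2  <
α = 3, β = 0 ↦ 0  <
α = 3, β = 1 ↦ 1  <
α = 3, β = 2 ↦ 2  <
α = 3, β = 3 ↦ 3  ≥
So 1 of the 16 assignments meets the threshold.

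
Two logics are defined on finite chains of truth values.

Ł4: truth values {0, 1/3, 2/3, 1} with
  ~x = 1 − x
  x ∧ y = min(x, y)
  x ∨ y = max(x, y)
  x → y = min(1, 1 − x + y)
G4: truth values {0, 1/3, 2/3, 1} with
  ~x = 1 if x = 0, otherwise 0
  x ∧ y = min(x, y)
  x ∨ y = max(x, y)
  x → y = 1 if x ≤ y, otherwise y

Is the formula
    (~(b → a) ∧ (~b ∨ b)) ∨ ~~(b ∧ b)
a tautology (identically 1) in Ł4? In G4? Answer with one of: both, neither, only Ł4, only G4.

neither

In Ł4: at a = 0, b = 0 the value is 0 — not a tautology.
In G4: at a = 0, b = 0 the value is 0 — not a tautology.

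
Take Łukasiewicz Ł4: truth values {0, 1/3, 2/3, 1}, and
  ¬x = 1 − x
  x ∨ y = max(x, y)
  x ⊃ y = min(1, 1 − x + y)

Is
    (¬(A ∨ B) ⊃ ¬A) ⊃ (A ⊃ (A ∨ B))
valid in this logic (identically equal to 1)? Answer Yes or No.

Yes

A = 0, B = 0 ↦ 1
A = 0, B = 1/3 ↦ 1
A = 0, B = 2/3 ↦ 1
A = 0, B = 1 ↦ 1
A = 1/3, B = 0 ↦ 1
A = 1/3, B = 1/3 ↦ 1
A = 1/3, B = 2/3 ↦ 1
A = 1/3, B = 1 ↦ 1
A = 2/3, B = 0 ↦ 1
A = 2/3, B = 1/3 ↦ 1
A = 2/3, B = 2/3 ↦ 1
A = 2/3, B = 1 ↦ 1
A = 1, B = 0 ↦ 1
A = 1, B = 1/3 ↦ 1
A = 1, B = 2/3 ↦ 1
A = 1, B = 1 ↦ 1
Every assignment gives a value ≥ 1.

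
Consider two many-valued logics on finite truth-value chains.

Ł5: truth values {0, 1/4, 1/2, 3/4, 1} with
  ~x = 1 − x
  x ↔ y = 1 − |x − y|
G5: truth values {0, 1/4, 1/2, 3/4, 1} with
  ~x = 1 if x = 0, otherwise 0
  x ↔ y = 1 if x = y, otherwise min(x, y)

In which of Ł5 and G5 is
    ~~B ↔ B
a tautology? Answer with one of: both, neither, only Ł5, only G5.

only Ł5

In Ł5: every assignment gives 1 — tautology.
In G5: at B = 1/4 the value is 1/4 — not a tautology.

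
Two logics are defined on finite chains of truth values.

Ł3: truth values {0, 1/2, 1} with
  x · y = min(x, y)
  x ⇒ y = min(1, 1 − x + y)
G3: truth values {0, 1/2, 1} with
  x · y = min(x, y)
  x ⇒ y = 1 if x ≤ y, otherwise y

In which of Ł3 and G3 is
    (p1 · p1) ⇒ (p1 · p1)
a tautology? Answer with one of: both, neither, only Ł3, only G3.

In Ł3: every assignment gives 1 — tautology.
In G3: every assignment gives 1 — tautology.

both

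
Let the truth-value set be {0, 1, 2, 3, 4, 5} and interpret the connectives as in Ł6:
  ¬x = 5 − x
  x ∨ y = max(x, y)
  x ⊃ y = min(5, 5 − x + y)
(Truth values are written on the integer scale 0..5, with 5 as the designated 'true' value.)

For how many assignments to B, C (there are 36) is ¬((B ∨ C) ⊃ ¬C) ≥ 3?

13

value 5: 6 assignments (counts)
value 4: 1 assignment (counts)
value 3: 6 assignments (counts)
value 2: 2 assignments
value 1: 6 assignments
value 0: 15 assignments
So 13 of the 36 assignments meet the threshold.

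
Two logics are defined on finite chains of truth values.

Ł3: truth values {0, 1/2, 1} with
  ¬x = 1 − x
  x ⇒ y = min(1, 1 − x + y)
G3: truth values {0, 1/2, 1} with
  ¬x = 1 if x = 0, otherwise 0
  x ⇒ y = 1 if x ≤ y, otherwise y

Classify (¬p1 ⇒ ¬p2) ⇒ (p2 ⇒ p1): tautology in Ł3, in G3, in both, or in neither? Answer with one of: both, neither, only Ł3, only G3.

only Ł3

In Ł3: every assignment gives 1 — tautology.
In G3: at p1 = 1/2, p2 = 1 the value is 1/2 — not a tautology.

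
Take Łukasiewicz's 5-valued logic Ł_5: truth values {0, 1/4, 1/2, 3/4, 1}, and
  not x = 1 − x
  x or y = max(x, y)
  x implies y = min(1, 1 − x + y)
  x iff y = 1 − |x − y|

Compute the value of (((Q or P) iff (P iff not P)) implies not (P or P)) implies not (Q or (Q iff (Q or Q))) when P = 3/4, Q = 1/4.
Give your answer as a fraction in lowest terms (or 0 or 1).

1/2

Q or P = 1/4 or 3/4 = 3/4
not P = not 3/4 = 1/4
P iff not P = 3/4 iff 1/4 = 1/2
(Q or P) iff (P iff not P) = 3/4 iff 1/2 = 3/4
P or P = 3/4 or 3/4 = 3/4
not (P or P) = not 3/4 = 1/4
((Q or P) iff (P iff not P)) implies not (P or P) = 3/4 implies 1/4 = 1/2
Q or Q = 1/4 or 1/4 = 1/4
Q iff (Q or Q) = 1/4 iff 1/4 = 1
Q or (Q iff (Q or Q)) = 1/4 or 1 = 1
not (Q or (Q iff (Q or Q))) = not 1 = 0
(((Q or P) iff (P iff not P)) implies not (P or P)) implies not (Q or (Q iff (Q or Q))) = 1/2 implies 0 = 1/2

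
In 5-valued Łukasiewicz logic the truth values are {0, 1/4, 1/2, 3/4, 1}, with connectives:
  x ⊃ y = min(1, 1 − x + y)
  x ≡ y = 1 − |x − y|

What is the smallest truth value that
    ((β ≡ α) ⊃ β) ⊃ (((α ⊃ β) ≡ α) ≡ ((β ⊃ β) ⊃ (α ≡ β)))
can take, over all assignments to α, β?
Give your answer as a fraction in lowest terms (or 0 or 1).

1/2

Take α = 0, β = 1/2:
β ≡ α = 1/2 ≡ 0 = 1/2
(β ≡ α) ⊃ β = 1/2 ⊃ 1/2 = 1
α ⊃ β = 0 ⊃ 1/2 = 1
(α ⊃ β) ≡ α = 1 ≡ 0 = 0
β ⊃ β = 1/2 ⊃ 1/2 = 1
α ≡ β = 0 ≡ 1/2 = 1/2
(β ⊃ β) ⊃ (α ≡ β) = 1 ⊃ 1/2 = 1/2
((α ⊃ β) ≡ α) ≡ ((β ⊃ β) ⊃ (α ≡ β)) = 0 ≡ 1/2 = 1/2
((β ≡ α) ⊃ β) ⊃ (((α ⊃ β) ≡ α) ≡ ((β ⊃ β) ⊃ (α ≡ β))) = 1 ⊃ 1/2 = 1/2
No assignment yields a value below 1/2, so this is the minimum.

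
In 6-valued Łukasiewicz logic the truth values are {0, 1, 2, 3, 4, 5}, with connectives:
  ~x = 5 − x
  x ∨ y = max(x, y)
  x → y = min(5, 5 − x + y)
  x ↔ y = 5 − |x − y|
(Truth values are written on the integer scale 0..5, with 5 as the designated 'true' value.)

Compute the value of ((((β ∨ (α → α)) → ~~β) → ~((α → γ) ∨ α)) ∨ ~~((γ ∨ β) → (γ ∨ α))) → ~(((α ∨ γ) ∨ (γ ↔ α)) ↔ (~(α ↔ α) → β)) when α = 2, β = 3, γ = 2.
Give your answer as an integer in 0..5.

α → α = 2 → 2 = 5
β ∨ (α → α) = 3 ∨ 5 = 5
~β = ~3 = 2
~~β = ~2 = 3
(β ∨ (α → α)) → ~~β = 5 → 3 = 3
α → γ = 2 → 2 = 5
(α → γ) ∨ α = 5 ∨ 2 = 5
~((α → γ) ∨ α) = ~5 = 0
((β ∨ (α → α)) → ~~β) → ~((α → γ) ∨ α) = 3 → 0 = 2
γ ∨ β = 2 ∨ 3 = 3
γ ∨ α = 2 ∨ 2 = 2
(γ ∨ β) → (γ ∨ α) = 3 → 2 = 4
~((γ ∨ β) → (γ ∨ α)) = ~4 = 1
~~((γ ∨ β) → (γ ∨ α)) = ~1 = 4
(((β ∨ (α → α)) → ~~β) → ~((α → γ) ∨ α)) ∨ ~~((γ ∨ β) → (γ ∨ α)) = 2 ∨ 4 = 4
α ∨ γ = 2 ∨ 2 = 2
γ ↔ α = 2 ↔ 2 = 5
(α ∨ γ) ∨ (γ ↔ α) = 2 ∨ 5 = 5
α ↔ α = 2 ↔ 2 = 5
~(α ↔ α) = ~5 = 0
~(α ↔ α) → β = 0 → 3 = 5
((α ∨ γ) ∨ (γ ↔ α)) ↔ (~(α ↔ α) → β) = 5 ↔ 5 = 5
~(((α ∨ γ) ∨ (γ ↔ α)) ↔ (~(α ↔ α) → β)) = ~5 = 0
((((β ∨ (α → α)) → ~~β) → ~((α → γ) ∨ α)) ∨ ~~((γ ∨ β) → (γ ∨ α))) → ~(((α ∨ γ) ∨ (γ ↔ α)) ↔ (~(α ↔ α) → β)) = 4 → 0 = 1

1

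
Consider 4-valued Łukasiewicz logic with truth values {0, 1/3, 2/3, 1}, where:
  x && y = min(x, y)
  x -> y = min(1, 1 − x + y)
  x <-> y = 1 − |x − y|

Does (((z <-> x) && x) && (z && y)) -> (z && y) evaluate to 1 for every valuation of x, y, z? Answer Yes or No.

At x = 2/3, y = 0, z = 1, for instance:
z <-> x = 1 <-> 2/3 = 2/3
(z <-> x) && x = 2/3 && 2/3 = 2/3
z && y = 1 && 0 = 0
((z <-> x) && x) && (z && y) = 2/3 && 0 = 0
(((z <-> x) && x) && (z && y)) -> (z && y) = 0 -> 0 = 1
and checking the remaining 63 assignments likewise gives ≥ 1 in every case.

Yes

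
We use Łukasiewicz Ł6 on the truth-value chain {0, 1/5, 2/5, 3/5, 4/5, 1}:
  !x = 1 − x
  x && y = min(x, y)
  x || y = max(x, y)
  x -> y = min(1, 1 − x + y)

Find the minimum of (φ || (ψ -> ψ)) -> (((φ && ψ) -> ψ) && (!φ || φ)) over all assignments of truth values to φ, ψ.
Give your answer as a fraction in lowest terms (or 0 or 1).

3/5

Take φ = 2/5, ψ = 0:
ψ -> ψ = 0 -> 0 = 1
φ || (ψ -> ψ) = 2/5 || 1 = 1
φ && ψ = 2/5 && 0 = 0
(φ && ψ) -> ψ = 0 -> 0 = 1
!φ = !2/5 = 3/5
!φ || φ = 3/5 || 2/5 = 3/5
((φ && ψ) -> ψ) && (!φ || φ) = 1 && 3/5 = 3/5
(φ || (ψ -> ψ)) -> (((φ && ψ) -> ψ) && (!φ || φ)) = 1 -> 3/5 = 3/5
No assignment yields a value below 3/5, so this is the minimum.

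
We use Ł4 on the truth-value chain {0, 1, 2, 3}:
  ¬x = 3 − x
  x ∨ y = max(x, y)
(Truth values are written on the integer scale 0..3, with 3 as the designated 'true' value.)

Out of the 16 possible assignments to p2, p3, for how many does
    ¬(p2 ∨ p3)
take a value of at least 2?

p2 = 0, p3 = 0 ↦ 3  ≥
p2 = 0, p3 = 1 ↦ 2  ≥
p2 = 0, p3 = 2 ↦ 1  <
p2 = 0, p3 = 3 ↦ 0  <
p2 = 1, p3 = 0 ↦ 2  ≥
p2 = 1, p3 = 1 ↦ 2  ≥
p2 = 1, p3 = 2 ↦ 1  <
p2 = 1, p3 = 3 ↦ 0  <
p2 = 2, p3 = 0 ↦ 1  <
p2 = 2, p3 = 1 ↦ 1  <
p2 = 2, p3 = 2 ↦ 1  <
p2 = 2, p3 = 3 ↦ 0  <
p2 = 3, p3 = 0 ↦ 0  <
p2 = 3, p3 = 1 ↦ 0  <
p2 = 3, p3 = 2 ↦ 0  <
p2 = 3, p3 = 3 ↦ 0  <
So 4 of the 16 assignments meet the threshold.

4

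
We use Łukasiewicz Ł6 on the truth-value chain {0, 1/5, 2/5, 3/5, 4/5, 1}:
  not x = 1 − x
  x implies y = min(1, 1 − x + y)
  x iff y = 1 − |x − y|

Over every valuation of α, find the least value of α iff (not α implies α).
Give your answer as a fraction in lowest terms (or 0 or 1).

Take α = 2/5:
not α = not 2/5 = 3/5
not α implies α = 3/5 implies 2/5 = 4/5
α iff (not α implies α) = 2/5 iff 4/5 = 3/5
No assignment yields a value below 3/5, so this is the minimum.

3/5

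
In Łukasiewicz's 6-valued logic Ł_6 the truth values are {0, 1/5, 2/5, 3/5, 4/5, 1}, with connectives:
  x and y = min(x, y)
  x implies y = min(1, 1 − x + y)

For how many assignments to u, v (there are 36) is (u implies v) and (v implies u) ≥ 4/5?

16

value 1: 6 assignments (counts)
value 4/5: 10 assignments (counts)
value 3/5: 8 assignments
value 2/5: 6 assignments
value 1/5: 4 assignments
value 0: 2 assignments
So 16 of the 36 assignments meet the threshold.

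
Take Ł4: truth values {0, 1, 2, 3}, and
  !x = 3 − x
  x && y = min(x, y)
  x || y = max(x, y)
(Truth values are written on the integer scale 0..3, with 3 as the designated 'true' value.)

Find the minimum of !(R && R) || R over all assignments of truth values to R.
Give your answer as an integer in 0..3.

Take R = 1:
R && R = 1 && 1 = 1
!(R && R) = !1 = 2
!(R && R) || R = 2 || 1 = 2
No assignment yields a value below 2, so this is the minimum.

2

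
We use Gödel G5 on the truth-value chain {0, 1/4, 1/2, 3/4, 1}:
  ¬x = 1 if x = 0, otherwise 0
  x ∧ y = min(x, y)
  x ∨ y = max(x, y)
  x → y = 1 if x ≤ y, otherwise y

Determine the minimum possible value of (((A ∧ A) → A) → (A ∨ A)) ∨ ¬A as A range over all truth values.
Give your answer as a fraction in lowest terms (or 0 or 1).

Take A = 1/4:
A ∧ A = 1/4 ∧ 1/4 = 1/4
(A ∧ A) → A = 1/4 → 1/4 = 1
A ∨ A = 1/4 ∨ 1/4 = 1/4
((A ∧ A) → A) → (A ∨ A) = 1 → 1/4 = 1/4
¬A = ¬1/4 = 0
(((A ∧ A) → A) → (A ∨ A)) ∨ ¬A = 1/4 ∨ 0 = 1/4
No assignment yields a value below 1/4, so this is the minimum.

1/4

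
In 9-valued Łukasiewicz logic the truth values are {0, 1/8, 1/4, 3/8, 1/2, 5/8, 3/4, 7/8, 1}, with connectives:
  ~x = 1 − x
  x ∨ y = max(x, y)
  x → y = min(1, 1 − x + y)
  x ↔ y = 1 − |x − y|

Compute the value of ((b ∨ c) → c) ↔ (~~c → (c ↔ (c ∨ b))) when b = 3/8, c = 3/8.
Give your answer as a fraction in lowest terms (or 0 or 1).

b ∨ c = 3/8 ∨ 3/8 = 3/8
(b ∨ c) → c = 3/8 → 3/8 = 1
~c = ~3/8 = 5/8
~~c = ~5/8 = 3/8
c ∨ b = 3/8 ∨ 3/8 = 3/8
c ↔ (c ∨ b) = 3/8 ↔ 3/8 = 1
~~c → (c ↔ (c ∨ b)) = 3/8 → 1 = 1
((b ∨ c) → c) ↔ (~~c → (c ↔ (c ∨ b))) = 1 ↔ 1 = 1

1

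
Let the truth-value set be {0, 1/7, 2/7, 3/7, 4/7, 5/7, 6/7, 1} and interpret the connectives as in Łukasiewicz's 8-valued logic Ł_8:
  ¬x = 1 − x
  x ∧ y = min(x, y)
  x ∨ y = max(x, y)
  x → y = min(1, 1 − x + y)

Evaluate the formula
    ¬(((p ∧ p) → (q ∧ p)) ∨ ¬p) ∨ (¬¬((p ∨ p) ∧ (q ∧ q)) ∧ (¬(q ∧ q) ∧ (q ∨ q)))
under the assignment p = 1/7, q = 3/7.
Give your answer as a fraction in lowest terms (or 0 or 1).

1/7

p ∧ p = 1/7 ∧ 1/7 = 1/7
q ∧ p = 3/7 ∧ 1/7 = 1/7
(p ∧ p) → (q ∧ p) = 1/7 → 1/7 = 1
¬p = ¬1/7 = 6/7
((p ∧ p) → (q ∧ p)) ∨ ¬p = 1 ∨ 6/7 = 1
¬(((p ∧ p) → (q ∧ p)) ∨ ¬p) = ¬1 = 0
p ∨ p = 1/7 ∨ 1/7 = 1/7
q ∧ q = 3/7 ∧ 3/7 = 3/7
(p ∨ p) ∧ (q ∧ q) = 1/7 ∧ 3/7 = 1/7
¬((p ∨ p) ∧ (q ∧ q)) = ¬1/7 = 6/7
¬¬((p ∨ p) ∧ (q ∧ q)) = ¬6/7 = 1/7
q ∧ q = 3/7 ∧ 3/7 = 3/7
¬(q ∧ q) = ¬3/7 = 4/7
q ∨ q = 3/7 ∨ 3/7 = 3/7
¬(q ∧ q) ∧ (q ∨ q) = 4/7 ∧ 3/7 = 3/7
¬¬((p ∨ p) ∧ (q ∧ q)) ∧ (¬(q ∧ q) ∧ (q ∨ q)) = 1/7 ∧ 3/7 = 1/7
¬(((p ∧ p) → (q ∧ p)) ∨ ¬p) ∨ (¬¬((p ∨ p) ∧ (q ∧ q)) ∧ (¬(q ∧ q) ∧ (q ∨ q))) = 0 ∨ 1/7 = 1/7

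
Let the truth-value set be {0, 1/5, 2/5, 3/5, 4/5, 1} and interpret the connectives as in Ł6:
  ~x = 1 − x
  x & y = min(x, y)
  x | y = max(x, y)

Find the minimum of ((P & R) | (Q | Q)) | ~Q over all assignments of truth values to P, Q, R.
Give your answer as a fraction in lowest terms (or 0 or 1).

Take P = 0, Q = 2/5, R = 0:
P & R = 0 & 0 = 0
Q | Q = 2/5 | 2/5 = 2/5
(P & R) | (Q | Q) = 0 | 2/5 = 2/5
~Q = ~2/5 = 3/5
((P & R) | (Q | Q)) | ~Q = 2/5 | 3/5 = 3/5
No assignment yields a value below 3/5, so this is the minimum.

3/5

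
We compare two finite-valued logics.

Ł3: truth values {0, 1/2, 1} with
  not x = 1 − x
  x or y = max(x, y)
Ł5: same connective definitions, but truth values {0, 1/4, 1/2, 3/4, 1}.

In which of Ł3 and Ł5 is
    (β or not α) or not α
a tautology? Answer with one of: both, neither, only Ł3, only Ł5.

neither

In Ł3: at α = 1/2, β = 0 the value is 1/2 — not a tautology.
In Ł5: at α = 1/4, β = 0 the value is 3/4 — not a tautology.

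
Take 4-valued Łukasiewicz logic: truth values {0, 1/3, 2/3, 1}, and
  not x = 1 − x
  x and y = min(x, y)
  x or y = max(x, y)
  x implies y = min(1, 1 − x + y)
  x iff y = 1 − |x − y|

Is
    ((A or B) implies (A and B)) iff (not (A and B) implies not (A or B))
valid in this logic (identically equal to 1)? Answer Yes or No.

Yes

A = 0, B = 0 ↦ 1
A = 0, B = 1/3 ↦ 1
A = 0, B = 2/3 ↦ 1
A = 0, B = 1 ↦ 1
A = 1/3, B = 0 ↦ 1
A = 1/3, B = 1/3 ↦ 1
A = 1/3, B = 2/3 ↦ 1
A = 1/3, B = 1 ↦ 1
A = 2/3, B = 0 ↦ 1
A = 2/3, B = 1/3 ↦ 1
A = 2/3, B = 2/3 ↦ 1
A = 2/3, B = 1 ↦ 1
A = 1, B = 0 ↦ 1
A = 1, B = 1/3 ↦ 1
A = 1, B = 2/3 ↦ 1
A = 1, B = 1 ↦ 1
Every assignment gives a value ≥ 1.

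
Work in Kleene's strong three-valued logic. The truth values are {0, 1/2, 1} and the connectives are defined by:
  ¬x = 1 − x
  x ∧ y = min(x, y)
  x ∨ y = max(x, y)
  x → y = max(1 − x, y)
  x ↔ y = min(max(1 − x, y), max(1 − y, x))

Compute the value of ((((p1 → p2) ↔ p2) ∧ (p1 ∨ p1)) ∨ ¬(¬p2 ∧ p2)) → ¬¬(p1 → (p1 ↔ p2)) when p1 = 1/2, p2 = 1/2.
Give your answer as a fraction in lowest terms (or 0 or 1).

p1 → p2 = 1/2 → 1/2 = 1/2
(p1 → p2) ↔ p2 = 1/2 ↔ 1/2 = 1/2
p1 ∨ p1 = 1/2 ∨ 1/2 = 1/2
((p1 → p2) ↔ p2) ∧ (p1 ∨ p1) = 1/2 ∧ 1/2 = 1/2
¬p2 = ¬1/2 = 1/2
¬p2 ∧ p2 = 1/2 ∧ 1/2 = 1/2
¬(¬p2 ∧ p2) = ¬1/2 = 1/2
(((p1 → p2) ↔ p2) ∧ (p1 ∨ p1)) ∨ ¬(¬p2 ∧ p2) = 1/2 ∨ 1/2 = 1/2
p1 ↔ p2 = 1/2 ↔ 1/2 = 1/2
p1 → (p1 ↔ p2) = 1/2 → 1/2 = 1/2
¬(p1 → (p1 ↔ p2)) = ¬1/2 = 1/2
¬¬(p1 → (p1 ↔ p2)) = ¬1/2 = 1/2
((((p1 → p2) ↔ p2) ∧ (p1 ∨ p1)) ∨ ¬(¬p2 ∧ p2)) → ¬¬(p1 → (p1 ↔ p2)) = 1/2 → 1/2 = 1/2

1/2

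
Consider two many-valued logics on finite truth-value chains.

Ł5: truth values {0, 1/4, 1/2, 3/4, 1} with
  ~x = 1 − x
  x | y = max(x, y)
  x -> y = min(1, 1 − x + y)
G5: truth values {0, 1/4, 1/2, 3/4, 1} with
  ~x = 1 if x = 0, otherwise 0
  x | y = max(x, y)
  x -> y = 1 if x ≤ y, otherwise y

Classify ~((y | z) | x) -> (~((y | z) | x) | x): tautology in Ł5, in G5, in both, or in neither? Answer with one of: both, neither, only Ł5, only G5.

In Ł5: every assignment gives 1 — tautology.
In G5: every assignment gives 1 — tautology.

both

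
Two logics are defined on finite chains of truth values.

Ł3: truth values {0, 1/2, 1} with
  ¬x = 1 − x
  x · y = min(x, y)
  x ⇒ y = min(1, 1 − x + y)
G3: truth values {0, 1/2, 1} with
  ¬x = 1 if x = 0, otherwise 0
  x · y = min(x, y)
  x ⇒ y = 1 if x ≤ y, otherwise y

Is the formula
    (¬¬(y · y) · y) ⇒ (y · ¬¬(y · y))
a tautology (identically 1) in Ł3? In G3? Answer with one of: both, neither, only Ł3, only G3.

In Ł3: every assignment gives 1 — tautology.
In G3: every assignment gives 1 — tautology.

both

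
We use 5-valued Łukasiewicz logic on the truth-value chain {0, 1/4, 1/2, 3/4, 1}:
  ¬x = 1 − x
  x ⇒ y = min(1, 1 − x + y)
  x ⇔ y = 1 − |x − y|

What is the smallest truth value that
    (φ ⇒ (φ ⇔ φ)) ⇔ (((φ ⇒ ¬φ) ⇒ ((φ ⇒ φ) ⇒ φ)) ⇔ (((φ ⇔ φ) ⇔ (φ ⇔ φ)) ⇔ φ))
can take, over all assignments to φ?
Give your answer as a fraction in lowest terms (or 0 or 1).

Take φ = 3/4:
φ ⇔ φ = 3/4 ⇔ 3/4 = 1
φ ⇒ (φ ⇔ φ) = 3/4 ⇒ 1 = 1
¬φ = ¬3/4 = 1/4
φ ⇒ ¬φ = 3/4 ⇒ 1/4 = 1/2
φ ⇒ φ = 3/4 ⇒ 3/4 = 1
(φ ⇒ φ) ⇒ φ = 1 ⇒ 3/4 = 3/4
(φ ⇒ ¬φ) ⇒ ((φ ⇒ φ) ⇒ φ) = 1/2 ⇒ 3/4 = 1
φ ⇔ φ = 3/4 ⇔ 3/4 = 1
φ ⇔ φ = 3/4 ⇔ 3/4 = 1
(φ ⇔ φ) ⇔ (φ ⇔ φ) = 1 ⇔ 1 = 1
((φ ⇔ φ) ⇔ (φ ⇔ φ)) ⇔ φ = 1 ⇔ 3/4 = 3/4
((φ ⇒ ¬φ) ⇒ ((φ ⇒ φ) ⇒ φ)) ⇔ (((φ ⇔ φ) ⇔ (φ ⇔ φ)) ⇔ φ) = 1 ⇔ 3/4 = 3/4
(φ ⇒ (φ ⇔ φ)) ⇔ (((φ ⇒ ¬φ) ⇒ ((φ ⇒ φ) ⇒ φ)) ⇔ (((φ ⇔ φ) ⇔ (φ ⇔ φ)) ⇔ φ)) = 1 ⇔ 3/4 = 3/4
No assignment yields a value below 3/4, so this is the minimum.

3/4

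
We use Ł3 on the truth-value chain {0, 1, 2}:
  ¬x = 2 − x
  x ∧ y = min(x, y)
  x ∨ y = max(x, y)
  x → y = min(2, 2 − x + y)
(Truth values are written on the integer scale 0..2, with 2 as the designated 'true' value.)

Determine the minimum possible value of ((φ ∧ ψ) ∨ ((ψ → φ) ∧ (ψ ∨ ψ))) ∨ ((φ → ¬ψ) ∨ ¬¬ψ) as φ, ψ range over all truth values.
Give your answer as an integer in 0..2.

1

Take φ = 2, ψ = 1:
φ ∧ ψ = 2 ∧ 1 = 1
ψ → φ = 1 → 2 = 2
ψ ∨ ψ = 1 ∨ 1 = 1
(ψ → φ) ∧ (ψ ∨ ψ) = 2 ∧ 1 = 1
(φ ∧ ψ) ∨ ((ψ → φ) ∧ (ψ ∨ ψ)) = 1 ∨ 1 = 1
¬ψ = ¬1 = 1
φ → ¬ψ = 2 → 1 = 1
¬ψ = ¬1 = 1
¬¬ψ = ¬1 = 1
(φ → ¬ψ) ∨ ¬¬ψ = 1 ∨ 1 = 1
((φ ∧ ψ) ∨ ((ψ → φ) ∧ (ψ ∨ ψ))) ∨ ((φ → ¬ψ) ∨ ¬¬ψ) = 1 ∨ 1 = 1
No assignment yields a value below 1, so this is the minimum.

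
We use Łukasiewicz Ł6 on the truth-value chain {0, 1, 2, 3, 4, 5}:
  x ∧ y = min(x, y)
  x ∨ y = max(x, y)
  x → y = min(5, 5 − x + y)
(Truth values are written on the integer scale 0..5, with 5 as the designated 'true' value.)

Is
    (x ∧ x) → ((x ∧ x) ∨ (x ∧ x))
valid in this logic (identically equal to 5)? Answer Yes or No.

Yes

x = 0 ↦ 5
x = 1 ↦ 5
x = 2 ↦ 5
x = 3 ↦ 5
x = 4 ↦ 5
x = 5 ↦ 5
Every assignment gives a value ≥ 5.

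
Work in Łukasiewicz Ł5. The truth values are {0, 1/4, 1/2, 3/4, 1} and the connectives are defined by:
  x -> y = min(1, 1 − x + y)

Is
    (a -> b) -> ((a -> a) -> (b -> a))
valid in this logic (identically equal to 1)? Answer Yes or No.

Counterexample: take a = 0, b = 1/4.
a -> b = 0 -> 1/4 = 1
a -> a = 0 -> 0 = 1
b -> a = 1/4 -> 0 = 3/4
(a -> a) -> (b -> a) = 1 -> 3/4 = 3/4
(a -> b) -> ((a -> a) -> (b -> a)) = 1 -> 3/4 = 3/4
This gives 3/4 ≠ 1.

No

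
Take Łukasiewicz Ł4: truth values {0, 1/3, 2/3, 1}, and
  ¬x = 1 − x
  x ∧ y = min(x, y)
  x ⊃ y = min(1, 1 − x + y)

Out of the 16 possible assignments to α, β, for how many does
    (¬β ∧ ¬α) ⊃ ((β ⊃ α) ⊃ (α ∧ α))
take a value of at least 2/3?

α = 0, β = 0 ↦ 0  <
α = 0, β = 1/3 ↦ 2/3  ≥
α = 0, β = 2/3 ↦ 1  ≥
α = 0, β = 1 ↦ 1  ≥
α = 1/3, β = 0 ↦ 2/3  ≥
α = 1/3, β = 1/3 ↦ 2/3  ≥
α = 1/3, β = 2/3 ↦ 1  ≥
α = 1/3, β = 1 ↦ 1  ≥
α = 2/3, β = 0 ↦ 1  ≥
α = 2/3, β = 1/3 ↦ 1  ≥
α = 2/3, β = 2/3 ↦ 1  ≥
α = 2/3, β = 1 ↦ 1  ≥
α = 1, β = 0 ↦ 1  ≥
α = 1, β = 1/3 ↦ 1  ≥
α = 1, β = 2/3 ↦ 1  ≥
α = 1, β = 1 ↦ 1  ≥
So 15 of the 16 assignments meet the threshold.

15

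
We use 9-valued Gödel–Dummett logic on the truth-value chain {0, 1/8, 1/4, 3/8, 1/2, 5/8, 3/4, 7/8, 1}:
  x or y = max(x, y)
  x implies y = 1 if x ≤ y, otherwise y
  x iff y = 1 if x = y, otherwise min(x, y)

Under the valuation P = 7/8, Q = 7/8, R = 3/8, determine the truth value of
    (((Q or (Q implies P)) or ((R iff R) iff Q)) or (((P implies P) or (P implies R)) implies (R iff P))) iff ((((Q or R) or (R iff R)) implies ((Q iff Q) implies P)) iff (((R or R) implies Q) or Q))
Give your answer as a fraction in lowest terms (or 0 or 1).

Q implies P = 7/8 implies 7/8 = 1
Q or (Q implies P) = 7/8 or 1 = 1
R iff R = 3/8 iff 3/8 = 1
(R iff R) iff Q = 1 iff 7/8 = 7/8
(Q or (Q implies P)) or ((R iff R) iff Q) = 1 or 7/8 = 1
P implies P = 7/8 implies 7/8 = 1
P implies R = 7/8 implies 3/8 = 3/8
(P implies P) or (P implies R) = 1 or 3/8 = 1
R iff P = 3/8 iff 7/8 = 3/8
((P implies P) or (P implies R)) implies (R iff P) = 1 implies 3/8 = 3/8
((Q or (Q implies P)) or ((R iff R) iff Q)) or (((P implies P) or (P implies R)) implies (R iff P)) = 1 or 3/8 = 1
Q or R = 7/8 or 3/8 = 7/8
R iff R = 3/8 iff 3/8 = 1
(Q or R) or (R iff R) = 7/8 or 1 = 1
Q iff Q = 7/8 iff 7/8 = 1
(Q iff Q) implies P = 1 implies 7/8 = 7/8
((Q or R) or (R iff R)) implies ((Q iff Q) implies P) = 1 implies 7/8 = 7/8
R or R = 3/8 or 3/8 = 3/8
(R or R) implies Q = 3/8 implies 7/8 = 1
((R or R) implies Q) or Q = 1 or 7/8 = 1
(((Q or R) or (R iff R)) implies ((Q iff Q) implies P)) iff (((R or R) implies Q) or Q) = 7/8 iff 1 = 7/8
(((Q or (Q implies P)) or ((R iff R) iff Q)) or (((P implies P) or (P implies R)) implies (R iff P))) iff ((((Q or R) or (R iff R)) implies ((Q iff Q) implies P)) iff (((R or R) implies Q) or Q)) = 1 iff 7/8 = 7/8

7/8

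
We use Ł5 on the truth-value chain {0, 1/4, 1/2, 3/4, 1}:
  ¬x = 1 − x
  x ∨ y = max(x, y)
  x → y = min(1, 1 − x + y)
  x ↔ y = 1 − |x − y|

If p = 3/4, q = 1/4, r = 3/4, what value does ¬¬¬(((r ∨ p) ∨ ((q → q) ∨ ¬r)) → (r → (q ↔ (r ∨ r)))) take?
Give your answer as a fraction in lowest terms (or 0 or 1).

1/4

r ∨ p = 3/4 ∨ 3/4 = 3/4
q → q = 1/4 → 1/4 = 1
¬r = ¬3/4 = 1/4
(q → q) ∨ ¬r = 1 ∨ 1/4 = 1
(r ∨ p) ∨ ((q → q) ∨ ¬r) = 3/4 ∨ 1 = 1
r ∨ r = 3/4 ∨ 3/4 = 3/4
q ↔ (r ∨ r) = 1/4 ↔ 3/4 = 1/2
r → (q ↔ (r ∨ r)) = 3/4 → 1/2 = 3/4
((r ∨ p) ∨ ((q → q) ∨ ¬r)) → (r → (q ↔ (r ∨ r))) = 1 → 3/4 = 3/4
¬(((r ∨ p) ∨ ((q → q) ∨ ¬r)) → (r → (q ↔ (r ∨ r)))) = ¬3/4 = 1/4
¬¬(((r ∨ p) ∨ ((q → q) ∨ ¬r)) → (r → (q ↔ (r ∨ r)))) = ¬1/4 = 3/4
¬¬¬(((r ∨ p) ∨ ((q → q) ∨ ¬r)) → (r → (q ↔ (r ∨ r)))) = ¬3/4 = 1/4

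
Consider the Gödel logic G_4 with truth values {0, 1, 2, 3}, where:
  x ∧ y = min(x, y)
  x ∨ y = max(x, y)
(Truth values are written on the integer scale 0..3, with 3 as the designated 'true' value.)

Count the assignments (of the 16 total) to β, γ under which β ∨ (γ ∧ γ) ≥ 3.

7

β = 0, γ = 0 ↦ 0  <
β = 0, γ = 1 ↦ 1  <
β = 0, γ = 2 ↦ 2  <
β = 0, γ = 3 ↦ 3  ≥
β = 1, γ = 0 ↦ 1  <
β = 1, γ = 1 ↦ 1  <
β = 1, γ = 2 ↦ 2  <
β = 1, γ = 3 ↦ 3  ≥
β = 2, γ = 0 ↦ 2  <
β = 2, γ = 1 ↦ 2  <
β = 2, γ = 2 ↦ 2  <
β = 2, γ = 3 ↦ 3  ≥
β = 3, γ = 0 ↦ 3  ≥
β = 3, γ = 1 ↦ 3  ≥
β = 3, γ = 2 ↦ 3  ≥
β = 3, γ = 3 ↦ 3  ≥
So 7 of the 16 assignments meet the threshold.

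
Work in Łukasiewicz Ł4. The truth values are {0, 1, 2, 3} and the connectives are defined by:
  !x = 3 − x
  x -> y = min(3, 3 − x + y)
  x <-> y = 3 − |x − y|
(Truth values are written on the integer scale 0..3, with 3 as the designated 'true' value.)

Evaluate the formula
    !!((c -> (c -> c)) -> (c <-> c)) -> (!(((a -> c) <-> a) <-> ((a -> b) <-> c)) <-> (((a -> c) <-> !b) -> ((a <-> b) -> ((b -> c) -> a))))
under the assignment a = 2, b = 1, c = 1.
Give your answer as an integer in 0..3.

c -> c = 1 -> 1 = 3
c -> (c -> c) = 1 -> 3 = 3
c <-> c = 1 <-> 1 = 3
(c -> (c -> c)) -> (c <-> c) = 3 -> 3 = 3
!((c -> (c -> c)) -> (c <-> c)) = !3 = 0
!!((c -> (c -> c)) -> (c <-> c)) = !0 = 3
a -> c = 2 -> 1 = 2
(a -> c) <-> a = 2 <-> 2 = 3
a -> b = 2 -> 1 = 2
(a -> b) <-> c = 2 <-> 1 = 2
((a -> c) <-> a) <-> ((a -> b) <-> c) = 3 <-> 2 = 2
!(((a -> c) <-> a) <-> ((a -> b) <-> c)) = !2 = 1
a -> c = 2 -> 1 = 2
!b = !1 = 2
(a -> c) <-> !b = 2 <-> 2 = 3
a <-> b = 2 <-> 1 = 2
b -> c = 1 -> 1 = 3
(b -> c) -> a = 3 -> 2 = 2
(a <-> b) -> ((b -> c) -> a) = 2 -> 2 = 3
((a -> c) <-> !b) -> ((a <-> b) -> ((b -> c) -> a)) = 3 -> 3 = 3
!(((a -> c) <-> a) <-> ((a -> b) <-> c)) <-> (((a -> c) <-> !b) -> ((a <-> b) -> ((b -> c) -> a))) = 1 <-> 3 = 1
!!((c -> (c -> c)) -> (c <-> c)) -> (!(((a -> c) <-> a) <-> ((a -> b) <-> c)) <-> (((a -> c) <-> !b) -> ((a <-> b) -> ((b -> c) -> a)))) = 3 -> 1 = 1

1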